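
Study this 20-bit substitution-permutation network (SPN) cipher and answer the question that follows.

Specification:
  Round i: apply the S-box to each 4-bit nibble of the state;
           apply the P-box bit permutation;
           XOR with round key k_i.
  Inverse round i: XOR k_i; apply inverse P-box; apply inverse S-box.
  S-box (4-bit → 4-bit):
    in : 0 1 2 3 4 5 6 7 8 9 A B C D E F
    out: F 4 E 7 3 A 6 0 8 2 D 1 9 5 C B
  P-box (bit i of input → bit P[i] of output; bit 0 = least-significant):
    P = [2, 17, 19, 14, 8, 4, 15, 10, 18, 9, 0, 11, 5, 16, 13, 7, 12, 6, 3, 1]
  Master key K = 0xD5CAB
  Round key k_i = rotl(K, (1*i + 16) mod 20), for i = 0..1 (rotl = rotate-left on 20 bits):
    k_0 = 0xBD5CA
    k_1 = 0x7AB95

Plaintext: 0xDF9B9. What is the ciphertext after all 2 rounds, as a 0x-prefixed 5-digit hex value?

s_0 = plaintext = 0xDF9B9
s_1 = Round(s_0, k_0) = 0x8C662
s_2 = Round(s_1, k_1) = 0xD6926

0xD6926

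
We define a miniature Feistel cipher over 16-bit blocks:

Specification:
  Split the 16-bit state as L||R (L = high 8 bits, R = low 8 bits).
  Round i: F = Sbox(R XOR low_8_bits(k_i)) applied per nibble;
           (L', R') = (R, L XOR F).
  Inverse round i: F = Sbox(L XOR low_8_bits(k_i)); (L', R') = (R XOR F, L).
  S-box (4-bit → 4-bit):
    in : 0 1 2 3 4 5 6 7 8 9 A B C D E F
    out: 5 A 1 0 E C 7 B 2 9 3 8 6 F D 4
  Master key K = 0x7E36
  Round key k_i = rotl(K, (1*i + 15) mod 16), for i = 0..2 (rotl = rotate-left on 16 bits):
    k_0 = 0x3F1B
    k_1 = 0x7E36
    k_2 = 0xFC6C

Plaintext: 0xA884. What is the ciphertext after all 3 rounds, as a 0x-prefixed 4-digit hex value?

0xD7B4

s_0 = plaintext = 0xA884
s_1 = Round(s_0, k_0) = 0x843C
s_2 = Round(s_1, k_1) = 0x3CD7
s_3 = Round(s_2, k_2) = 0xD7B4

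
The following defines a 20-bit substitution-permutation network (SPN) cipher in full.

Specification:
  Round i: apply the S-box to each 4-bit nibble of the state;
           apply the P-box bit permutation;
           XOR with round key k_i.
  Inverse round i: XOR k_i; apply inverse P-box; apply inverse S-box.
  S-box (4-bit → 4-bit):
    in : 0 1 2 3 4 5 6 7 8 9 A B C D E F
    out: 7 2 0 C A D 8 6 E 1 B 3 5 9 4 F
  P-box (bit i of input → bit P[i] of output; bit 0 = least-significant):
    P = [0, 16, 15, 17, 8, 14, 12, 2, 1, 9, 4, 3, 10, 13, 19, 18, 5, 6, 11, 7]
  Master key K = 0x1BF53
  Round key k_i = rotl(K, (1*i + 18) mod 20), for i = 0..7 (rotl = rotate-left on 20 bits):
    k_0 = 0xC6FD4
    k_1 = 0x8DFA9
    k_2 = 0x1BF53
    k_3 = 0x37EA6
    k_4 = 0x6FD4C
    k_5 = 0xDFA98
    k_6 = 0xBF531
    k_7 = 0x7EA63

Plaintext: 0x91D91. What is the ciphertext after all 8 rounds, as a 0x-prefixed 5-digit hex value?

0x22F9B

s_0 = plaintext = 0x91D91
s_1 = Round(s_0, k_0) = 0xD4EFE
s_2 = Round(s_1, k_1) = 0xC2E1D
s_3 = Round(s_2, k_2) = 0x3F762
s_4 = Round(s_3, k_3) = 0xF5032
s_5 = Round(s_4, k_4) = 0xAE3BA
s_6 = Round(s_5, k_5) = 0x6BB61
s_7 = Round(s_6, k_6) = 0xAD3B7
s_8 = Round(s_7, k_7) = 0x22F9B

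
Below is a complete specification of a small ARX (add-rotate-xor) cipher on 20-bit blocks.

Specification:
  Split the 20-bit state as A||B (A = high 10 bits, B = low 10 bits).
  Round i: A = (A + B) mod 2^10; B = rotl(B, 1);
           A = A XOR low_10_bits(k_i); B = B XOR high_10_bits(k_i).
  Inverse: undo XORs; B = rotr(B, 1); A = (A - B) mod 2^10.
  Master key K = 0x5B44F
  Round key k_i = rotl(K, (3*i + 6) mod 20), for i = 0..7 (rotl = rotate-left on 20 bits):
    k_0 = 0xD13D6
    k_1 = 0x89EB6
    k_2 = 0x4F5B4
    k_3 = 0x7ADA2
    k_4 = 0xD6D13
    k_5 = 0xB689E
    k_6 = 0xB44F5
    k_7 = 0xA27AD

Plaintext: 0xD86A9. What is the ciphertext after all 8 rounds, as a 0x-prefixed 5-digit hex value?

s_0 = plaintext = 0xD86A9
s_1 = Round(s_0, k_0) = 0x77217
s_2 = Round(s_1, k_1) = 0x51608
s_3 = Round(s_2, k_2) = 0xBE52C
s_4 = Round(s_3, k_3) = 0x61FB3
s_5 = Round(s_4, k_4) = 0x0A43C
s_6 = Round(s_5, k_5) = 0x3EEA2
s_7 = Round(s_6, k_6) = 0xDA394
s_8 = Round(s_7, k_7) = 0x545A0

0x545A0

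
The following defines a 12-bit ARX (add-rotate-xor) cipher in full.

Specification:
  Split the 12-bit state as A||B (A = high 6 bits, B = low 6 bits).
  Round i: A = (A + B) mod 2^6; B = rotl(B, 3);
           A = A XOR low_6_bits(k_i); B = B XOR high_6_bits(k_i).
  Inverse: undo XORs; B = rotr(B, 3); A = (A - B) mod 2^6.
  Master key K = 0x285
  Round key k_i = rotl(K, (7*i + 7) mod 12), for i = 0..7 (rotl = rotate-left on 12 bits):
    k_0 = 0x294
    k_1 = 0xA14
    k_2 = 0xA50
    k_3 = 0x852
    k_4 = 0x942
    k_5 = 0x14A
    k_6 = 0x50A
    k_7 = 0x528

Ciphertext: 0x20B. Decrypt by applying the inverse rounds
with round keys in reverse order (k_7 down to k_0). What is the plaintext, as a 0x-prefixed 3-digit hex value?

0x501

s_0 = ciphertext = 0x20B
s_1 = InvRound(s_0, k_7) = 0x97B
s_2 = InvRound(s_1, k_6) = 0xCBD
s_3 = InvRound(s_2, k_5) = 0xC47
s_4 = InvRound(s_3, k_4) = 0x7D4
s_5 = InvRound(s_4, k_3) = 0x7EE
s_6 = InvRound(s_5, k_2) = 0x5F8
s_7 = InvRound(s_6, k_1) = 0x042
s_8 = InvRound(s_7, k_0) = 0x501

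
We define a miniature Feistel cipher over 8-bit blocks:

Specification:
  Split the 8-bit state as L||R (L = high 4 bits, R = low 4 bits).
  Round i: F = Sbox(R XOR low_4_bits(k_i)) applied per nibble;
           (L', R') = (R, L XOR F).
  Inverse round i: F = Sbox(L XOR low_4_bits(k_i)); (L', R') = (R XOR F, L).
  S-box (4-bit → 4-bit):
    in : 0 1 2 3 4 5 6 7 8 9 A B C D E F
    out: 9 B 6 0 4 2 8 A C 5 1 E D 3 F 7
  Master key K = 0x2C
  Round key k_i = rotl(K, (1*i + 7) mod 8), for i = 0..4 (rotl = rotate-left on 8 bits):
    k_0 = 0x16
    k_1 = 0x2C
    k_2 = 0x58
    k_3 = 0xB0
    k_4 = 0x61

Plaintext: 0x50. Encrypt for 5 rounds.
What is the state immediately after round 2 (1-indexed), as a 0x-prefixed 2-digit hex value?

0xDB

s_0 = plaintext = 0x50
s_1 = Round(s_0, k_0) = 0x0D
s_2 = Round(s_1, k_1) = 0xDB
s_3 = Round(s_2, k_2) = 0xBD
s_4 = Round(s_3, k_3) = 0xD8
s_5 = Round(s_4, k_4) = 0x88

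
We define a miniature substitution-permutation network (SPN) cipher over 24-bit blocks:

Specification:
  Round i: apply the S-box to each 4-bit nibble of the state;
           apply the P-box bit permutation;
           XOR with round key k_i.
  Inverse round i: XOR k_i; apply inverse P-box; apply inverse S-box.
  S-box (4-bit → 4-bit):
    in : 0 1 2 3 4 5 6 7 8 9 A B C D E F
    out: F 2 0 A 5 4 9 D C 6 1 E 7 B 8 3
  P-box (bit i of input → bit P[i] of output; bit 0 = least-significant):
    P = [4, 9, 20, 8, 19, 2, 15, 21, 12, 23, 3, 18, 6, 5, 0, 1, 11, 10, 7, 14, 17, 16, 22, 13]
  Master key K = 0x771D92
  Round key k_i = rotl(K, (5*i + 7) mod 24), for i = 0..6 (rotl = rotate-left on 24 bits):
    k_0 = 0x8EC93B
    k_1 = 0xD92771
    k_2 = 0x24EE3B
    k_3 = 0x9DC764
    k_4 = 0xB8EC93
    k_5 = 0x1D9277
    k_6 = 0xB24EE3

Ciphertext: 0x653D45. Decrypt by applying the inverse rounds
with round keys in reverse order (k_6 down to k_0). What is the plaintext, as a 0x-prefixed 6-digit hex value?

0x4D4257

s_0 = ciphertext = 0x653D45
s_1 = InvRound(s_0, k_6) = 0x083D1B
s_2 = InvRound(s_1, k_5) = 0x3FF89B
s_3 = InvRound(s_2, k_4) = 0xF12022
s_4 = InvRound(s_3, k_3) = 0x836E03
s_5 = InvRound(s_4, k_2) = 0xF21B8A
s_6 = InvRound(s_5, k_1) = 0xDC046A
s_7 = InvRound(s_6, k_0) = 0x4D4257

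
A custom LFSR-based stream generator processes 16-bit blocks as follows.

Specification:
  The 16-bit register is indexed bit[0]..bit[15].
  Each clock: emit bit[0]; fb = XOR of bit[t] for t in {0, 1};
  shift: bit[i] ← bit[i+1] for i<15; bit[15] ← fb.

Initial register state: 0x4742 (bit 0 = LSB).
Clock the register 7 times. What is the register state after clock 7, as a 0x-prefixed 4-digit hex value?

0xC68E

reg_0 = 0x4742
clock 1: out=0, reg = 0xA3A1
clock 2: out=1, reg = 0xD1D0
clock 3: out=0, reg = 0x68E8
clock 4: out=0, reg = 0x3474
clock 5: out=0, reg = 0x1A3A
clock 6: out=0, reg = 0x8D1D
clock 7: out=1, reg = 0xC68E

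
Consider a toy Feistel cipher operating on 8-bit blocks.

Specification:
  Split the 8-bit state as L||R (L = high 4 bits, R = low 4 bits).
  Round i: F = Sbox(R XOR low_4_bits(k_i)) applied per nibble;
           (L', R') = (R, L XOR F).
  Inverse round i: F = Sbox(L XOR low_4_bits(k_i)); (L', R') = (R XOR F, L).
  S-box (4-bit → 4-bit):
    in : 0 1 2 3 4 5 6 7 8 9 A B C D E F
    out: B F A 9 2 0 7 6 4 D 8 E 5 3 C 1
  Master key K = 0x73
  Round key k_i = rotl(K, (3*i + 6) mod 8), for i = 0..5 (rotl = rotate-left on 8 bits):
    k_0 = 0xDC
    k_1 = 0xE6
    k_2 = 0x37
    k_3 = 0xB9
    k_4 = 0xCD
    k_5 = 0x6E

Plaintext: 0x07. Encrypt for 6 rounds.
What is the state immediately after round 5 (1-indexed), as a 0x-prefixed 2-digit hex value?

0x30

s_0 = plaintext = 0x07
s_1 = Round(s_0, k_0) = 0x7E
s_2 = Round(s_1, k_1) = 0xE3
s_3 = Round(s_2, k_2) = 0x3C
s_4 = Round(s_3, k_3) = 0xC3
s_5 = Round(s_4, k_4) = 0x30
s_6 = Round(s_5, k_5) = 0x0F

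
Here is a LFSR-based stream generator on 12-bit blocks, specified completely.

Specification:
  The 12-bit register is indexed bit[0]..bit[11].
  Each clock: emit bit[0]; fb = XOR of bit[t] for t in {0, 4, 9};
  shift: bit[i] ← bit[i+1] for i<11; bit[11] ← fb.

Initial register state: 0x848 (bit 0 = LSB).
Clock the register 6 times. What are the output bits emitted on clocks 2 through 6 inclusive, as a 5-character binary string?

00100

reg_0 = 0x848
clock 1: out=0, reg = 0x424
clock 2: out=0, reg = 0x212
clock 3: out=0, reg = 0x109
clock 4: out=1, reg = 0x884
clock 5: out=0, reg = 0x442
clock 6: out=0, reg = 0x221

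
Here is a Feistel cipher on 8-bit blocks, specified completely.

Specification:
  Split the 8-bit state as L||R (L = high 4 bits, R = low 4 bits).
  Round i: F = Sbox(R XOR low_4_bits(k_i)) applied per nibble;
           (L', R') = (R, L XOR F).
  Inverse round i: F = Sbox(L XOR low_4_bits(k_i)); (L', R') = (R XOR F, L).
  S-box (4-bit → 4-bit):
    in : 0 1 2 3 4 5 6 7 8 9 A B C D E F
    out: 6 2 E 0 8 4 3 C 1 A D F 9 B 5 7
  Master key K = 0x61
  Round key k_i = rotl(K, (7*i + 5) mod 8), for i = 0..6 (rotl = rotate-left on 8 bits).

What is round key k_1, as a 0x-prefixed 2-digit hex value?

K = 0x61
k_0 = rotl(K, (7*0+5) mod 8) = rotl(K, 5) = 0x2C
k_1 = rotl(K, (7*1+5) mod 8) = rotl(K, 4) = 0x16

0x16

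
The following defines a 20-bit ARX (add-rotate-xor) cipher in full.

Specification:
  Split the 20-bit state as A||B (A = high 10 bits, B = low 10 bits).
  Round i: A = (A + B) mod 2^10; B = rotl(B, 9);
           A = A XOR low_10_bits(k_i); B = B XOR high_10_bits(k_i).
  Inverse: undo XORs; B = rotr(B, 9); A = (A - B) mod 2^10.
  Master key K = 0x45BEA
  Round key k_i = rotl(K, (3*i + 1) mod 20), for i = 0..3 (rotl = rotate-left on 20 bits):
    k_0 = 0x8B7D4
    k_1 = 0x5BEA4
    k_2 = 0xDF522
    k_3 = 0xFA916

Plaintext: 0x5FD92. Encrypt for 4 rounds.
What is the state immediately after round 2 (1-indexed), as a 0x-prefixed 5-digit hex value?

0x4341D

s_0 = plaintext = 0x5FD92
s_1 = Round(s_0, k_0) = 0x316E4
s_2 = Round(s_1, k_1) = 0x4341D
s_3 = Round(s_2, k_2) = 0x02173
s_4 = Round(s_3, k_3) = 0x1B553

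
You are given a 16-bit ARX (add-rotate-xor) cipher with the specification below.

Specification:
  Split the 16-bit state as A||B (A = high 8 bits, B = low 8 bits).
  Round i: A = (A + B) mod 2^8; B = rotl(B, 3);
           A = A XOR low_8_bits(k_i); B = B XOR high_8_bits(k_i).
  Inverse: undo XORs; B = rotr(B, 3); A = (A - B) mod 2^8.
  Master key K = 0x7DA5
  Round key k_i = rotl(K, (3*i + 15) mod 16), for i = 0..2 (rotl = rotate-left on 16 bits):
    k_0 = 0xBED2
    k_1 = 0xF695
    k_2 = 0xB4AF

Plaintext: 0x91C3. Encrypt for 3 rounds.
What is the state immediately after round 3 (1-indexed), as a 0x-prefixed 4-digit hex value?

s_0 = plaintext = 0x91C3
s_1 = Round(s_0, k_0) = 0x86A0
s_2 = Round(s_1, k_1) = 0xB3F3
s_3 = Round(s_2, k_2) = 0x092B

0x092B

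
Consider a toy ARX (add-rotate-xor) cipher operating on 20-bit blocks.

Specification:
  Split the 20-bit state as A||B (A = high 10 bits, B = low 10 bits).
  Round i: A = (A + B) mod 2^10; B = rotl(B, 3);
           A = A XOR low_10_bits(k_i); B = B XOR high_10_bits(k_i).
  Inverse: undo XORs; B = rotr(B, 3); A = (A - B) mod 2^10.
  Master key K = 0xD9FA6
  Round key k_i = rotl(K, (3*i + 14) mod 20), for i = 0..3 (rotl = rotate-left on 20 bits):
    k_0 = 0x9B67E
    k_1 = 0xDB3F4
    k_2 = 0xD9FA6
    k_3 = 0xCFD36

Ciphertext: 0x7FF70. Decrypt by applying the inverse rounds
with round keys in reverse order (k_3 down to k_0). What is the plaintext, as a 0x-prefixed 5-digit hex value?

s_0 = ciphertext = 0x7FF70
s_1 = InvRound(s_0, k_3) = 0x50389
s_2 = InvRound(s_1, k_2) = 0xF271D
s_3 = InvRound(s_2, k_1) = 0xEBC8E
s_4 = InvRound(s_3, k_0) = 0xFD5DC

0xFD5DC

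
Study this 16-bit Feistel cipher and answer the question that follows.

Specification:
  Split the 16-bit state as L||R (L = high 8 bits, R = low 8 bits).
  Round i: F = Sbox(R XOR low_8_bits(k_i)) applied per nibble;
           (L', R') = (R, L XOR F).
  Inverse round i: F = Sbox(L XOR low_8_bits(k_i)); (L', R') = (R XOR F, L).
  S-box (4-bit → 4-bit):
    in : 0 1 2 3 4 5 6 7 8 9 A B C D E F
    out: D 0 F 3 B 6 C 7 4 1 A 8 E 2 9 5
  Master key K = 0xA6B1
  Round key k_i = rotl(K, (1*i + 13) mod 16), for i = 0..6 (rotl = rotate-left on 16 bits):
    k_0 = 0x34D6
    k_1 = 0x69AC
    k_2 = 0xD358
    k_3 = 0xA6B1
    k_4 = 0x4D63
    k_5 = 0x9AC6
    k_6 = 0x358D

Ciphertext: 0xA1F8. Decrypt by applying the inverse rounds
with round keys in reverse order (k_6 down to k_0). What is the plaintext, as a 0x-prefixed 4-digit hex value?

0x24A4

s_0 = ciphertext = 0xA1F8
s_1 = InvRound(s_0, k_6) = 0x06A1
s_2 = InvRound(s_1, k_5) = 0x4C06
s_3 = InvRound(s_2, k_4) = 0xF34C
s_4 = InvRound(s_3, k_3) = 0xF3F3
s_5 = InvRound(s_4, k_2) = 0x5BF3
s_6 = InvRound(s_5, k_1) = 0xA45B
s_7 = InvRound(s_6, k_0) = 0x24A4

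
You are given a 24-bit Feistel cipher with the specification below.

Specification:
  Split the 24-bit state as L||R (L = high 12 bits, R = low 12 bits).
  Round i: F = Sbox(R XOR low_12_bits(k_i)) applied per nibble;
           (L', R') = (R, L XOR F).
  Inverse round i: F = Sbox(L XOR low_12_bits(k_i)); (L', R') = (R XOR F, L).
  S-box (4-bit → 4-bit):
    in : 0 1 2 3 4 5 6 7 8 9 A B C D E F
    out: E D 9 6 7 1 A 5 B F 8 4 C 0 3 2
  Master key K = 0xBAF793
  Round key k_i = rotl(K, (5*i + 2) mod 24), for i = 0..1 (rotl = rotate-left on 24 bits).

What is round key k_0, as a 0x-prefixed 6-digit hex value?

0xEBDE4E

K = 0xBAF793
k_0 = rotl(K, (5*0+2) mod 24) = rotl(K, 2) = 0xEBDE4E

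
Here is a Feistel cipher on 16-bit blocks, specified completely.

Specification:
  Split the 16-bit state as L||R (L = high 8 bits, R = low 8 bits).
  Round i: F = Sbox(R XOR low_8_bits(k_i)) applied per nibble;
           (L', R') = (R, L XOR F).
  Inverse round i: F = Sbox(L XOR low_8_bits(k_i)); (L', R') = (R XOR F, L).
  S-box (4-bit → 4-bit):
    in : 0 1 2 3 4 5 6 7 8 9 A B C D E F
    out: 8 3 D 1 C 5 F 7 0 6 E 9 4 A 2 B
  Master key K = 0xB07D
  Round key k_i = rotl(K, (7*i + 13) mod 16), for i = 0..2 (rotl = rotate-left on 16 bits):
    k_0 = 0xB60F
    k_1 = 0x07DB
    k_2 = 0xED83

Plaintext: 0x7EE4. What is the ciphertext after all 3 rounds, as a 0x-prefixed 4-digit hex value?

0xE0A6

s_0 = plaintext = 0x7EE4
s_1 = Round(s_0, k_0) = 0xE457
s_2 = Round(s_1, k_1) = 0x57E0
s_3 = Round(s_2, k_2) = 0xE0A6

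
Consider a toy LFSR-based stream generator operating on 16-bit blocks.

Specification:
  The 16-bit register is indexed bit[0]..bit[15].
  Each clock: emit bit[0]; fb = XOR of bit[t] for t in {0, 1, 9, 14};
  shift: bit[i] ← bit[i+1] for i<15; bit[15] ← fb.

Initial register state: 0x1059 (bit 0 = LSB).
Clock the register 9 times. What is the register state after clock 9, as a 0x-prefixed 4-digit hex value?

reg_0 = 0x1059
clock 1: out=1, reg = 0x882C
clock 2: out=0, reg = 0x4416
clock 3: out=0, reg = 0x220B
clock 4: out=1, reg = 0x9105
clock 5: out=1, reg = 0xC882
clock 6: out=0, reg = 0x6441
clock 7: out=1, reg = 0x3220
clock 8: out=0, reg = 0x9910
clock 9: out=0, reg = 0x4C88

0x4C88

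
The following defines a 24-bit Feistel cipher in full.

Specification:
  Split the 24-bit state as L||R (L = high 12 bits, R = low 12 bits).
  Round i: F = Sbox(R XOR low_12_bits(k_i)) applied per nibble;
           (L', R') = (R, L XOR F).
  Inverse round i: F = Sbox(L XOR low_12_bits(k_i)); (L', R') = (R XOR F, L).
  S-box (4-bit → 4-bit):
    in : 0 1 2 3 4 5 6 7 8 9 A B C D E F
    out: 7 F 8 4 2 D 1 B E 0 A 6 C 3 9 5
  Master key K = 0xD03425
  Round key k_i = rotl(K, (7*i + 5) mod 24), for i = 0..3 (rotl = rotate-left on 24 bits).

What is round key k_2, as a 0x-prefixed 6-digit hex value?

0x2E81A1

K = 0xD03425
k_0 = rotl(K, (7*0+5) mod 24) = rotl(K, 5) = 0x0684BA
k_1 = rotl(K, (7*1+5) mod 24) = rotl(K, 12) = 0x425D03
k_2 = rotl(K, (7*2+5) mod 24) = rotl(K, 19) = 0x2E81A1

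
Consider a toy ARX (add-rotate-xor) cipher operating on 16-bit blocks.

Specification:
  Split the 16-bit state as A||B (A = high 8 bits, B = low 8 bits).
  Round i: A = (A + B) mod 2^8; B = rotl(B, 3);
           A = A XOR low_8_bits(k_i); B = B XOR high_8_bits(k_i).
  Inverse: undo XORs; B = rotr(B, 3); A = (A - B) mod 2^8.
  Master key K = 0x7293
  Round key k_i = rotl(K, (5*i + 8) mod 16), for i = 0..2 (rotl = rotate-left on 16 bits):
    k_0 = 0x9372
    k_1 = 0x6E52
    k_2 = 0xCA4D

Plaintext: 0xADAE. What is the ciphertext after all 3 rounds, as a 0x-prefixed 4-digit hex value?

0xFB00

s_0 = plaintext = 0xADAE
s_1 = Round(s_0, k_0) = 0x29E6
s_2 = Round(s_1, k_1) = 0x5D59
s_3 = Round(s_2, k_2) = 0xFB00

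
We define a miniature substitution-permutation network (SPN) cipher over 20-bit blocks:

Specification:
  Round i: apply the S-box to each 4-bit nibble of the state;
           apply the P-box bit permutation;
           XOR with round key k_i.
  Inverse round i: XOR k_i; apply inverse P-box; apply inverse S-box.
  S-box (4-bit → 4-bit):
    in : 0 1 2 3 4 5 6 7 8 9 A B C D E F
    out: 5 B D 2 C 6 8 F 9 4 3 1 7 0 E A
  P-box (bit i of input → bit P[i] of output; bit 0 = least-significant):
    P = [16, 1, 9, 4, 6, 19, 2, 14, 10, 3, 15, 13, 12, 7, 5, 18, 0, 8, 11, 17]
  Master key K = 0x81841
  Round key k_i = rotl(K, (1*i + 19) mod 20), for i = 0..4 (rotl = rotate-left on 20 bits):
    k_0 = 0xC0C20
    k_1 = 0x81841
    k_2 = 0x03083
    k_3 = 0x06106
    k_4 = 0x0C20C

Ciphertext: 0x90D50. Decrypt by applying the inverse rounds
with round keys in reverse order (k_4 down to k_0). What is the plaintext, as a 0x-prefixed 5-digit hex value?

0xEC837

s_0 = ciphertext = 0x90D50
s_1 = InvRound(s_0, k_4) = 0x5DC72
s_2 = InvRound(s_1, k_3) = 0x52208
s_3 = InvRound(s_2, k_2) = 0xB13DC
s_4 = InvRound(s_3, k_1) = 0x73392
s_5 = InvRound(s_4, k_0) = 0xEC837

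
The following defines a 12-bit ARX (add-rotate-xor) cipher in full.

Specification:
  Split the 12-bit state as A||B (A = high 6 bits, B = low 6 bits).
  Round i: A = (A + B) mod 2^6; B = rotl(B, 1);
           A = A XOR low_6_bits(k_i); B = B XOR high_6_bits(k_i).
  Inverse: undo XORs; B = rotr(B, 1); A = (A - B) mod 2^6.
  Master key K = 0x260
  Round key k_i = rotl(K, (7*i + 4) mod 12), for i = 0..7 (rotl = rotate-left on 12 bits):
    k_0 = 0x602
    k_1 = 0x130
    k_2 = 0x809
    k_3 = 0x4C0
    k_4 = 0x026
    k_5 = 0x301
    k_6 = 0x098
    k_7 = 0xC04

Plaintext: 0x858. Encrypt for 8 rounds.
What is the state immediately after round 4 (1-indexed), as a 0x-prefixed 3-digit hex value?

0xAC7

s_0 = plaintext = 0x858
s_1 = Round(s_0, k_0) = 0xEE8
s_2 = Round(s_1, k_1) = 0x4D5
s_3 = Round(s_2, k_2) = 0x84A
s_4 = Round(s_3, k_3) = 0xAC7
s_5 = Round(s_4, k_4) = 0x50E
s_6 = Round(s_5, k_5) = 0x8D0
s_7 = Round(s_6, k_6) = 0xAE2
s_8 = Round(s_7, k_7) = 0x275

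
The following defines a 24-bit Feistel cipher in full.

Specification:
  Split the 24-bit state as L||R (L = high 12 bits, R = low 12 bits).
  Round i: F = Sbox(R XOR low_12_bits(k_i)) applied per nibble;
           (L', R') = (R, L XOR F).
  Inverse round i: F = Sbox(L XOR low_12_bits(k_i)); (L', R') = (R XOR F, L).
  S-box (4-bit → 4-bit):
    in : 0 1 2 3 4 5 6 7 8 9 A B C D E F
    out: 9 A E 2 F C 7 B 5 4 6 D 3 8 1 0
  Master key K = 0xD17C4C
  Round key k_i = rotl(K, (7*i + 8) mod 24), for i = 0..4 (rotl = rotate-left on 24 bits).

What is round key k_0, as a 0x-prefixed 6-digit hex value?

0x7C4CD1

K = 0xD17C4C
k_0 = rotl(K, (7*0+8) mod 24) = rotl(K, 8) = 0x7C4CD1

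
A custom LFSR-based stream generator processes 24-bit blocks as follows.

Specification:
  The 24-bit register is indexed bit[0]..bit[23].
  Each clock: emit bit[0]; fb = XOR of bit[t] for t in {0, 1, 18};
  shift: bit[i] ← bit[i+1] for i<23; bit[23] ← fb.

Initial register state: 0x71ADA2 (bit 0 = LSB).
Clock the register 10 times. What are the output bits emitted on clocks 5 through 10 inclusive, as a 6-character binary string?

reg_0 = 0x71ADA2
clock 1: out=0, reg = 0xB8D6D1
clock 2: out=1, reg = 0xDC6B68
clock 3: out=0, reg = 0xEE35B4
clock 4: out=0, reg = 0xF71ADA
clock 5: out=0, reg = 0x7B8D6D
clock 6: out=1, reg = 0xBDC6B6
clock 7: out=0, reg = 0x5EE35B
clock 8: out=1, reg = 0xAF71AD
clock 9: out=1, reg = 0x57B8D6
clock 10: out=0, reg = 0x2BDC6B

010110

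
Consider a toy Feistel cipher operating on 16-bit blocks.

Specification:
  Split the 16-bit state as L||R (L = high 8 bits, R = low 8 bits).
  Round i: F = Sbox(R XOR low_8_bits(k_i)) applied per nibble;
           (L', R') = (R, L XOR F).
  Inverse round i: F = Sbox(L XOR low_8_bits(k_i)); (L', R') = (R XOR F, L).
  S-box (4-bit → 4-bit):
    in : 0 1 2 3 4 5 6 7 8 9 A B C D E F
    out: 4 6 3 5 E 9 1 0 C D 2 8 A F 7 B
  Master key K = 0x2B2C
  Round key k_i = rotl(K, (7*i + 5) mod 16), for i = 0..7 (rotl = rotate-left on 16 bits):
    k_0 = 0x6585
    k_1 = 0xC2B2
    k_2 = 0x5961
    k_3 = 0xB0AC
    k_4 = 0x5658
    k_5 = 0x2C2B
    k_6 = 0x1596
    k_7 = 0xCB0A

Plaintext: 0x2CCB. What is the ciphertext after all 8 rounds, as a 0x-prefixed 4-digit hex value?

0x8845

s_0 = plaintext = 0x2CCB
s_1 = Round(s_0, k_0) = 0xCBCB
s_2 = Round(s_1, k_1) = 0xCBC6
s_3 = Round(s_2, k_2) = 0xC6EB
s_4 = Round(s_3, k_3) = 0xEB26
s_5 = Round(s_4, k_4) = 0x26EC
s_6 = Round(s_5, k_5) = 0xEC86
s_7 = Round(s_6, k_6) = 0x8688
s_8 = Round(s_7, k_7) = 0x8845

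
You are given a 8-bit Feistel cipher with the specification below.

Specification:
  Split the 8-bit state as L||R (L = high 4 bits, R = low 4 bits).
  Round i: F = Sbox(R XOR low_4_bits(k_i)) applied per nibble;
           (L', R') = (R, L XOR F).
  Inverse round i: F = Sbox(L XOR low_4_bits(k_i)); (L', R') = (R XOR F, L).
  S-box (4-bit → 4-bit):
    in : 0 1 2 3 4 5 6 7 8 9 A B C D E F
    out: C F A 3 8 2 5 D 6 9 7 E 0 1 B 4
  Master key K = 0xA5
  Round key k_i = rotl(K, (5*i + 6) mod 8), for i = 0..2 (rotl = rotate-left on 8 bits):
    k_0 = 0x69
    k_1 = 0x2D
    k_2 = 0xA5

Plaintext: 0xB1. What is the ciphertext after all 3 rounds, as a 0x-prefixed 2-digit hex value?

0xDB

s_0 = plaintext = 0xB1
s_1 = Round(s_0, k_0) = 0x1D
s_2 = Round(s_1, k_1) = 0xDD
s_3 = Round(s_2, k_2) = 0xDB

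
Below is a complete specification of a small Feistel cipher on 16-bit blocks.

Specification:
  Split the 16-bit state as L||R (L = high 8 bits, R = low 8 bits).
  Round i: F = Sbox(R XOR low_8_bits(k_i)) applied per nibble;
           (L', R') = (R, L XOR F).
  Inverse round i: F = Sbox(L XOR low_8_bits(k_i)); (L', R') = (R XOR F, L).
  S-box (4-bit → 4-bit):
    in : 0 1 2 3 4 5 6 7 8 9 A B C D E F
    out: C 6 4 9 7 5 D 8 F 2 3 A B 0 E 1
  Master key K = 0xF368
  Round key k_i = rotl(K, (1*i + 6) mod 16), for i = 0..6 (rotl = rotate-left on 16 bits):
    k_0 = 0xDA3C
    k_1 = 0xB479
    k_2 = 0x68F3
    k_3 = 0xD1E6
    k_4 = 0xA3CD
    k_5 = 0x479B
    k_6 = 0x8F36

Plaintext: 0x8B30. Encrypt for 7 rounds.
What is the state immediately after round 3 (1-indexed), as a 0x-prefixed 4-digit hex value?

s_0 = plaintext = 0x8B30
s_1 = Round(s_0, k_0) = 0x3040
s_2 = Round(s_1, k_1) = 0x40A2
s_3 = Round(s_2, k_2) = 0xA216
s_4 = Round(s_3, k_3) = 0x16BE
s_5 = Round(s_4, k_4) = 0xBE9F
s_6 = Round(s_5, k_5) = 0x9F79
s_7 = Round(s_6, k_6) = 0x79EE

0xA216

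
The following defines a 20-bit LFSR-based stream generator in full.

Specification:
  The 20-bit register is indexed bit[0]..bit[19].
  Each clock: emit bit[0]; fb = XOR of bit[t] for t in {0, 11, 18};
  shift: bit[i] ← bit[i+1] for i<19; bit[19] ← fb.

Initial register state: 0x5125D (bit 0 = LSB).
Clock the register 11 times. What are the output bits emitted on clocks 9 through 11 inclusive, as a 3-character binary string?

reg_0 = 0x5125D
clock 1: out=1, reg = 0x2892E
clock 2: out=0, reg = 0x94497
clock 3: out=1, reg = 0xCA24B
clock 4: out=1, reg = 0x65125
clock 5: out=1, reg = 0x32892
clock 6: out=0, reg = 0x99449
clock 7: out=1, reg = 0xCCA24
clock 8: out=0, reg = 0x66512
clock 9: out=0, reg = 0xB3289
clock 10: out=1, reg = 0xD9944
clock 11: out=0, reg = 0x6CCA2

010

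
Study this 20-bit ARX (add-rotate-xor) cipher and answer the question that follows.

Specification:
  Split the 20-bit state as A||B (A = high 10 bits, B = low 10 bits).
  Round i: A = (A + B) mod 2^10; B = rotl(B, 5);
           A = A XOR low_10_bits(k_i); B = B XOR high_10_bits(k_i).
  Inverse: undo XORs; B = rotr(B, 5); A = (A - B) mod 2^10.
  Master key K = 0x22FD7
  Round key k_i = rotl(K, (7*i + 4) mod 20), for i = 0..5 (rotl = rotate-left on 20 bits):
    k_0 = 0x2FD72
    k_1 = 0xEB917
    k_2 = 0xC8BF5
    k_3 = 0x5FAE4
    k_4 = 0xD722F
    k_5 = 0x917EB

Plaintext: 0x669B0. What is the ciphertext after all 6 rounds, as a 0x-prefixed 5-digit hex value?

s_0 = plaintext = 0x669B0
s_1 = Round(s_0, k_0) = 0x8E2B2
s_2 = Round(s_1, k_1) = 0x7F5FB
s_3 = Round(s_2, k_2) = 0x0344D
s_4 = Round(s_3, k_3) = 0xAF8DC
s_5 = Round(s_4, k_4) = 0x6D4DA
s_6 = Round(s_5, k_5) = 0x59103

0x59103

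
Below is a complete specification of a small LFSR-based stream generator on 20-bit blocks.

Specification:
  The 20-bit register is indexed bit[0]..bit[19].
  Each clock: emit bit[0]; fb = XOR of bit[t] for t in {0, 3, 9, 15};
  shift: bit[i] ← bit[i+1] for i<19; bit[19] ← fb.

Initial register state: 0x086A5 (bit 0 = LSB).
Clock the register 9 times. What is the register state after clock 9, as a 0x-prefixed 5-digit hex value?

0x29843

reg_0 = 0x086A5
clock 1: out=1, reg = 0x84352
clock 2: out=0, reg = 0xC21A9
clock 3: out=1, reg = 0x610D4
clock 4: out=0, reg = 0x3086A
clock 5: out=0, reg = 0x98435
clock 6: out=1, reg = 0x4C21A
clock 7: out=0, reg = 0xA610D
clock 8: out=1, reg = 0x53086
clock 9: out=0, reg = 0x29843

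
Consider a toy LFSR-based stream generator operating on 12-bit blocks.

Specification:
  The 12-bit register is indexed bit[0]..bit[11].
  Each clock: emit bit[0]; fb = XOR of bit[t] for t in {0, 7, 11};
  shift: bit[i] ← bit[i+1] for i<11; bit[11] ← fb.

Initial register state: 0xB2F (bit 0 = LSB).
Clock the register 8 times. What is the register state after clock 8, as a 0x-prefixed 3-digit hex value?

0xE8B

reg_0 = 0xB2F
clock 1: out=1, reg = 0x597
clock 2: out=1, reg = 0x2CB
clock 3: out=1, reg = 0x165
clock 4: out=1, reg = 0x8B2
clock 5: out=0, reg = 0x459
clock 6: out=1, reg = 0xA2C
clock 7: out=0, reg = 0xD16
clock 8: out=0, reg = 0xE8B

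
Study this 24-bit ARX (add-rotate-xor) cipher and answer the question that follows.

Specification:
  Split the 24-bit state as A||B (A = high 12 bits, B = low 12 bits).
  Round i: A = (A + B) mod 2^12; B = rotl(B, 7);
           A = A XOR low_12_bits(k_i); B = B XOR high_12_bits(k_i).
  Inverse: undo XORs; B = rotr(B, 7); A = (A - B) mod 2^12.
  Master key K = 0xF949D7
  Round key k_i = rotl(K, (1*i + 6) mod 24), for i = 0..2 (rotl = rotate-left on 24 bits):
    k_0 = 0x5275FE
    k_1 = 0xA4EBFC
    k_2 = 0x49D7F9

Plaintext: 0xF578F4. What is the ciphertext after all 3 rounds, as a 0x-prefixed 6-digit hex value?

0x6E7E4C

s_0 = plaintext = 0xF578F4
s_1 = Round(s_0, k_0) = 0xDB5F60
s_2 = Round(s_1, k_1) = 0x6E9A35
s_3 = Round(s_2, k_2) = 0x6E7E4C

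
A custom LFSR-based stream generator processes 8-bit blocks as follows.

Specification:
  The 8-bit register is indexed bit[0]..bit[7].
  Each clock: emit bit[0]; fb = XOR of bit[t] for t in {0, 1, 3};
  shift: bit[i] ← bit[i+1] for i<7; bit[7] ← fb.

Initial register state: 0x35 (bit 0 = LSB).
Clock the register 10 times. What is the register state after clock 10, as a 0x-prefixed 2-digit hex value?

reg_0 = 0x35
clock 1: out=1, reg = 0x9A
clock 2: out=0, reg = 0x4D
clock 3: out=1, reg = 0x26
clock 4: out=0, reg = 0x93
clock 5: out=1, reg = 0x49
clock 6: out=1, reg = 0x24
clock 7: out=0, reg = 0x12
clock 8: out=0, reg = 0x89
clock 9: out=1, reg = 0x44
clock 10: out=0, reg = 0x22

0x22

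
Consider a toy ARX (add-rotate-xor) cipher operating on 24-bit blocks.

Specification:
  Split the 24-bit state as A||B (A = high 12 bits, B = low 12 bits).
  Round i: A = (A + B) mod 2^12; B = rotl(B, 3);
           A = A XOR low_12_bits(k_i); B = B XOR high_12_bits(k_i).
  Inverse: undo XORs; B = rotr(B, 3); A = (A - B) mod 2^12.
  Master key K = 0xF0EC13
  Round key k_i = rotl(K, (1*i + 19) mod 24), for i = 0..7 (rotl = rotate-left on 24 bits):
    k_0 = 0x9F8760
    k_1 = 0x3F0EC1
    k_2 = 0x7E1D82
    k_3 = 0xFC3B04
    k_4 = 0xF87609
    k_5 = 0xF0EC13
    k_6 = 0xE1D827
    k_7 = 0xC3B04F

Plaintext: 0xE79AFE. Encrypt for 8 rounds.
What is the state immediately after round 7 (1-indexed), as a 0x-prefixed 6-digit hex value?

0x05CB74

s_0 = plaintext = 0xE79AFE
s_1 = Round(s_0, k_0) = 0xE17E0D
s_2 = Round(s_1, k_1) = 0x2E539F
s_3 = Round(s_2, k_2) = 0xB06B18
s_4 = Round(s_3, k_3) = 0xD1A706
s_5 = Round(s_4, k_4) = 0x2297B4
s_6 = Round(s_5, k_5) = 0x5CE2AD
s_7 = Round(s_6, k_6) = 0x05CB74
s_8 = Round(s_7, k_7) = 0xB9F79E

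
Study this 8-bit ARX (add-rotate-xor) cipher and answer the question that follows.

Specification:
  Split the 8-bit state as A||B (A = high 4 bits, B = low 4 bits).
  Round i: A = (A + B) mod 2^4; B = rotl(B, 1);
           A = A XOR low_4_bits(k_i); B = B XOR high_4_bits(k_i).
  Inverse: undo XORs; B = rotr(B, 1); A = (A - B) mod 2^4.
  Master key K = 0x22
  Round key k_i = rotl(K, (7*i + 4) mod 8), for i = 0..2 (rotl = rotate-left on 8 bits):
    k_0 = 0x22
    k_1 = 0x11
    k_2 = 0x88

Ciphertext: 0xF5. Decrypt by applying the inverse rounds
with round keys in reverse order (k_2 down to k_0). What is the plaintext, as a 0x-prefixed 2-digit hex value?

0xDE

s_0 = ciphertext = 0xF5
s_1 = InvRound(s_0, k_2) = 0x9E
s_2 = InvRound(s_1, k_1) = 0x9F
s_3 = InvRound(s_2, k_0) = 0xDE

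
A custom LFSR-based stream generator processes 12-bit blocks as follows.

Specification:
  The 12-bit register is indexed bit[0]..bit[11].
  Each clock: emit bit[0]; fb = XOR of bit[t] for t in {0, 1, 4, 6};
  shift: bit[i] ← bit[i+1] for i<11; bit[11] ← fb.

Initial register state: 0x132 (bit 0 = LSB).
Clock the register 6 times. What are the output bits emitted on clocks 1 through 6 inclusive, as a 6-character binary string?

010011

reg_0 = 0x132
clock 1: out=0, reg = 0x099
clock 2: out=1, reg = 0x04C
clock 3: out=0, reg = 0x826
clock 4: out=0, reg = 0xC13
clock 5: out=1, reg = 0xE09
clock 6: out=1, reg = 0xF04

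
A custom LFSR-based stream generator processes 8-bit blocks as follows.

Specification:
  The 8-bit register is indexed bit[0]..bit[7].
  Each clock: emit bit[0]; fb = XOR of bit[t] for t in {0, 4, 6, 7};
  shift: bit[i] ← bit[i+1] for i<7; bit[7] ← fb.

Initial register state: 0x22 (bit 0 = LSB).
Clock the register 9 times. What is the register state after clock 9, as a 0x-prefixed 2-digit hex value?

0xB0

reg_0 = 0x22
clock 1: out=0, reg = 0x11
clock 2: out=1, reg = 0x08
clock 3: out=0, reg = 0x04
clock 4: out=0, reg = 0x02
clock 5: out=0, reg = 0x01
clock 6: out=1, reg = 0x80
clock 7: out=0, reg = 0xC0
clock 8: out=0, reg = 0x60
clock 9: out=0, reg = 0xB0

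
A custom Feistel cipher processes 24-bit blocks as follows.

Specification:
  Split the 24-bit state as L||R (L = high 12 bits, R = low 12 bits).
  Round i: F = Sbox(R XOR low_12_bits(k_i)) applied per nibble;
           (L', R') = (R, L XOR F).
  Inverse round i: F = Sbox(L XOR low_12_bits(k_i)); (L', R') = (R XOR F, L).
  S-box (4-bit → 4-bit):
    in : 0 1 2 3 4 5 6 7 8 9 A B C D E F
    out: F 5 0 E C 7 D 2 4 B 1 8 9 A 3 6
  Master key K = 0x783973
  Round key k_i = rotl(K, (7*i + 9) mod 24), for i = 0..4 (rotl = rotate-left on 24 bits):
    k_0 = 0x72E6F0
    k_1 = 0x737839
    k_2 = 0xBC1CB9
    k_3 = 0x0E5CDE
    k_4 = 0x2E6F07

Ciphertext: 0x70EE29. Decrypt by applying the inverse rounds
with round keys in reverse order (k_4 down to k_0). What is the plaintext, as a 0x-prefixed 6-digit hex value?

0x6EFCF3

s_0 = ciphertext = 0x70EE29
s_1 = InvRound(s_0, k_4) = 0xAD270E
s_2 = InvRound(s_1, k_3) = 0xAF7AD2
s_3 = InvRound(s_2, k_2) = 0x711AF7
s_4 = InvRound(s_3, k_1) = 0xCF3711
s_5 = InvRound(s_4, k_0) = 0x6EFCF3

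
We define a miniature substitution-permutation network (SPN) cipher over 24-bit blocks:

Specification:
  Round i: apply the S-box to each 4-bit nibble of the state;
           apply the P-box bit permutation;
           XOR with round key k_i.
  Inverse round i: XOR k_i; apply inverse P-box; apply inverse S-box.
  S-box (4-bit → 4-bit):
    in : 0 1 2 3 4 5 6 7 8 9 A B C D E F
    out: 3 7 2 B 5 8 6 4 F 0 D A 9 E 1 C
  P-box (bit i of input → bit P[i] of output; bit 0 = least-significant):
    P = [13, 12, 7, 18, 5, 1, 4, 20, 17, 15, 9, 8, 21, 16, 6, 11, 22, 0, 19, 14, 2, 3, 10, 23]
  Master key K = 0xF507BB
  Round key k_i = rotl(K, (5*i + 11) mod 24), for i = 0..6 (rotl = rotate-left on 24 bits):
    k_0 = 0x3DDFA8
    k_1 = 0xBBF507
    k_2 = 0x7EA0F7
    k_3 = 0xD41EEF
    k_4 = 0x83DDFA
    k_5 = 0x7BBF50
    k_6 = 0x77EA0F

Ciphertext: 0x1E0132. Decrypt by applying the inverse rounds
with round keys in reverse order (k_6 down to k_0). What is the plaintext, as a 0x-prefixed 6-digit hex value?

s_0 = ciphertext = 0x1E0132
s_1 = InvRound(s_0, k_6) = 0x083D4E
s_2 = InvRound(s_1, k_5) = 0x0E01D9
s_3 = InvRound(s_2, k_4) = 0xFDB20B
s_4 = InvRound(s_3, k_3) = 0x4782E4
s_5 = InvRound(s_4, k_2) = 0x9607DE
s_6 = InvRound(s_5, k_1) = 0x2D1678
s_7 = InvRound(s_6, k_0) = 0x95FBF7

0x95FBF7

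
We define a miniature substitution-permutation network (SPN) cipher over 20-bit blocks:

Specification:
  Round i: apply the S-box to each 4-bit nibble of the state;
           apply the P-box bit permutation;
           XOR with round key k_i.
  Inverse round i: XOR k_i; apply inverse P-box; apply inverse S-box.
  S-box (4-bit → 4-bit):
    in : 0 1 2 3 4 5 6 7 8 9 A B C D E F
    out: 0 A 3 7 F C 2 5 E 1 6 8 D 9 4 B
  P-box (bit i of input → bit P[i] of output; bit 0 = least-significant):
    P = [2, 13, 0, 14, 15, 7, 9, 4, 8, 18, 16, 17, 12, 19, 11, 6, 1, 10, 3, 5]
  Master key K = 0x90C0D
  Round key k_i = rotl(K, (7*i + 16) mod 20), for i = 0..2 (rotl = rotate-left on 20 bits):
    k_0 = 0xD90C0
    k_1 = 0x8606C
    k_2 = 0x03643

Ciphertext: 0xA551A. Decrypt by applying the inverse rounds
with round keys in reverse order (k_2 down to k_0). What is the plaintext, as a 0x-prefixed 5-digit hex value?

s_0 = ciphertext = 0xA551A
s_1 = InvRound(s_0, k_2) = 0xE1D58
s_2 = InvRound(s_1, k_1) = 0x17FBF
s_3 = InvRound(s_2, k_0) = 0x482C4

0x482C4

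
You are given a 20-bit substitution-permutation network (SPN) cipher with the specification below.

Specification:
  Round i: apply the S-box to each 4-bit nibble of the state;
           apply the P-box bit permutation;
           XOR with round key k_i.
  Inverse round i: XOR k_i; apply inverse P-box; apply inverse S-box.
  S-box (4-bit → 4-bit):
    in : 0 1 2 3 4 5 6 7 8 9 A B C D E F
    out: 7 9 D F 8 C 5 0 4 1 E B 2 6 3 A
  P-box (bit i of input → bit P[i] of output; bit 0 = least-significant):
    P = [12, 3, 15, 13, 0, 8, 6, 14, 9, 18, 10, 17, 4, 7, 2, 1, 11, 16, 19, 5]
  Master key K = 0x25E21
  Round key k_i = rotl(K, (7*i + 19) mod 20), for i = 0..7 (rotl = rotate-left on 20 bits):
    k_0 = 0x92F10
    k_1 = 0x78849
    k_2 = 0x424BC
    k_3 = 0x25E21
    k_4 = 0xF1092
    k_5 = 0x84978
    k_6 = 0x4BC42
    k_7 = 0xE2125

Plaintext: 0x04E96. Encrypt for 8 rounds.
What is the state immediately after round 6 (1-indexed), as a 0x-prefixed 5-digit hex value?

s_0 = plaintext = 0x04E96
s_1 = Round(s_0, k_0) = 0x4B513
s_2 = Round(s_1, k_1) = 0x57CF2
s_3 = Round(s_2, k_2) = 0x8D59C
s_4 = Round(s_3, k_3) = 0x85AAC
s_5 = Round(s_4, k_4) = 0x155DC
s_6 = Round(s_5, k_5) = 0xA4416
s_7 = Round(s_6, k_6) = 0xF6C61
s_8 = Round(s_7, k_7) = 0xB1150

0xA4416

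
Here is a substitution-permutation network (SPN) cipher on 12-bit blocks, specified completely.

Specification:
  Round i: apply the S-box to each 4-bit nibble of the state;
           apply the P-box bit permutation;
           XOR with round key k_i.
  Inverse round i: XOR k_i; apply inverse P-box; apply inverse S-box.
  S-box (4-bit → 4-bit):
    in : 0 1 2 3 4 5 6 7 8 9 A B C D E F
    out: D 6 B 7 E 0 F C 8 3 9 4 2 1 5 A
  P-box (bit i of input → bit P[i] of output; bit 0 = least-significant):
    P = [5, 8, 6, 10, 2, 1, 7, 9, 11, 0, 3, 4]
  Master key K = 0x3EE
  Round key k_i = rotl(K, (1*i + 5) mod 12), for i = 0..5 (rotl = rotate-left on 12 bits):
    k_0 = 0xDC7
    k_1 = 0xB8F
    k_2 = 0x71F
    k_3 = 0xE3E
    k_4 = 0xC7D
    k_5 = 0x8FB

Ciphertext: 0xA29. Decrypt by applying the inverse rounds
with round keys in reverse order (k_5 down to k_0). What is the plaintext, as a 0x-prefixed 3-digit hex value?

s_0 = ciphertext = 0xA29
s_1 = InvRound(s_0, k_5) = 0x84B
s_2 = InvRound(s_1, k_4) = 0x89A
s_3 = InvRound(s_2, k_3) = 0x50A
s_4 = InvRound(s_3, k_2) = 0xFA5
s_5 = InvRound(s_4, k_1) = 0xBCA
s_6 = InvRound(s_5, k_0) = 0x1A8

0x1A8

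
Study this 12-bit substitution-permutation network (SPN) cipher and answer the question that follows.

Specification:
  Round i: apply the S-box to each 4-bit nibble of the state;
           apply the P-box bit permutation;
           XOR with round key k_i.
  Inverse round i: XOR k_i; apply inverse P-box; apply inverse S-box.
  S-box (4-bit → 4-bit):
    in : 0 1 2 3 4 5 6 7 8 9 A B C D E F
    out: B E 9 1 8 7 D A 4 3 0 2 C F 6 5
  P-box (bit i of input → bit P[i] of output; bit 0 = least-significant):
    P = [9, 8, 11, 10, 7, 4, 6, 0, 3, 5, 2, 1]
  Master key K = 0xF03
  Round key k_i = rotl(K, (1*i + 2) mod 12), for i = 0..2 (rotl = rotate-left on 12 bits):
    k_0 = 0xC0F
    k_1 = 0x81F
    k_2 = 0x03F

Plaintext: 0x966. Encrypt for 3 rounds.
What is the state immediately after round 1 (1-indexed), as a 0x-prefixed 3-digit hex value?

0x2E6

s_0 = plaintext = 0x966
s_1 = Round(s_0, k_0) = 0x2E6
s_2 = Round(s_1, k_1) = 0x645
s_3 = Round(s_2, k_2) = 0xB30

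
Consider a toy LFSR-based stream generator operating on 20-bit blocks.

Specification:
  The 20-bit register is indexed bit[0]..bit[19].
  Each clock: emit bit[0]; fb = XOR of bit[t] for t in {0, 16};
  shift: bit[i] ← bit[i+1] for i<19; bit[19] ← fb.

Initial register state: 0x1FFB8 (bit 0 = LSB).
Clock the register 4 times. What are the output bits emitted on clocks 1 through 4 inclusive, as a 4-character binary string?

reg_0 = 0x1FFB8
clock 1: out=0, reg = 0x8FFDC
clock 2: out=0, reg = 0x47FEE
clock 3: out=0, reg = 0x23FF7
clock 4: out=1, reg = 0x91FFB

0001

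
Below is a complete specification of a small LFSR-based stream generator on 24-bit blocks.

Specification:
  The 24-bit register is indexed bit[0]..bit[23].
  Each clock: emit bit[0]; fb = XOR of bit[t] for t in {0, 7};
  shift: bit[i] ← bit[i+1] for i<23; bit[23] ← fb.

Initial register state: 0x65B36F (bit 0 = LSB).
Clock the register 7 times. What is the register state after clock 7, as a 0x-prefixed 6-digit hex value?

reg_0 = 0x65B36F
clock 1: out=1, reg = 0xB2D9B7
clock 2: out=1, reg = 0x596CDB
clock 3: out=1, reg = 0x2CB66D
clock 4: out=1, reg = 0x965B36
clock 5: out=0, reg = 0x4B2D9B
clock 6: out=1, reg = 0x2596CD
clock 7: out=1, reg = 0x12CB66

0x12CB66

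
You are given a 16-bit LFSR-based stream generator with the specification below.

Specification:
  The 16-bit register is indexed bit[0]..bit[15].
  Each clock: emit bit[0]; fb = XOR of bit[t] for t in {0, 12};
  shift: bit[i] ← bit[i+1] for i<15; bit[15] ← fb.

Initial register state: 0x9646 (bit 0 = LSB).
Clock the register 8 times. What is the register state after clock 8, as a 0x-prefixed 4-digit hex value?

0xBF96

reg_0 = 0x9646
clock 1: out=0, reg = 0xCB23
clock 2: out=1, reg = 0xE591
clock 3: out=1, reg = 0xF2C8
clock 4: out=0, reg = 0xF964
clock 5: out=0, reg = 0xFCB2
clock 6: out=0, reg = 0xFE59
clock 7: out=1, reg = 0x7F2C
clock 8: out=0, reg = 0xBF96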